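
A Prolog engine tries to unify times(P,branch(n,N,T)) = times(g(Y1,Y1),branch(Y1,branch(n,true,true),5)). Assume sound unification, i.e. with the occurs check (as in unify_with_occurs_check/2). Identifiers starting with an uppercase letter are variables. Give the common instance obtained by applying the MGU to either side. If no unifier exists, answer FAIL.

Decompose times/2: P = g(Y1,Y1),  branch(n,N,T) = branch(Y1,branch(n,true,true),5).
Bind P := g(Y1,Y1); no other remaining equation mentions P.
Decompose branch/3: n = Y1,  N = branch(n,true,true),  T = 5.
Bind Y1 := n; no other remaining equation mentions Y1. Substituting into the earlier binding gives P := g(n,n).
Bind N := branch(n,true,true); no other remaining equation mentions N.
Bind T := 5.
Applying the MGU to either side gives times(g(n,n),branch(n,branch(n,true,true),5)).

times(g(n,n),branch(n,branch(n,true,true),5))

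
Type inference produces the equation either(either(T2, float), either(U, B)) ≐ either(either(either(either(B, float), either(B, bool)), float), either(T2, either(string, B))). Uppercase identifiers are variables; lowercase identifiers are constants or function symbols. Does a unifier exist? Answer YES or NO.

NO

Decompose either/2: either(T2, float) ≐ either(either(either(B, float), either(B, bool)), float),  either(U, B) ≐ either(T2, either(string, B)).
Decompose either/2: T2 ≐ either(either(B, float), either(B, bool)),  float ≐ float.
Bind T2 := either(either(B, float), either(B, bool)); substituting into the one remaining equation that mentions T2 gives: either(U, B) ≐ either(either(either(B, float), either(B, bool)), either(string, B)).
Delete trivial equation float ≐ float.
Decompose either/2: U ≐ either(either(B, float), either(B, bool)),  B ≐ either(string, B).
Bind U := either(either(B, float), either(B, bool)); no other remaining equation mentions U.
Occurs check fails: B occurs in either(string, B); the equation B ≐ either(string, B) has no finite solution.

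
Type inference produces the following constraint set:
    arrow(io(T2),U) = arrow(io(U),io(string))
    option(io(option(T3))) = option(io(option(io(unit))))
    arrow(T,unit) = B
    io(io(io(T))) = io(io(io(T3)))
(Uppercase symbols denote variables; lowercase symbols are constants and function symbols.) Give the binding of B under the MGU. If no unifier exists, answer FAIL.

arrow(io(unit),unit)

Decompose arrow/2: io(T2) = io(U),  U = io(string).
Decompose io/1: T2 = U.
Bind T2 := U; no other remaining equation mentions T2.
Bind U := io(string); no other remaining equation mentions U. Substituting into the earlier binding gives T2 := io(string).
Decompose option/1: io(option(T3)) = io(option(io(unit))).
Decompose io/1: option(T3) = option(io(unit)).
Decompose option/1: T3 = io(unit).
Bind T3 := io(unit); substituting into the one remaining equation that mentions T3 gives: io(io(io(T))) = io(io(io(io(unit)))).
Bind B := arrow(T,unit); no other remaining equation mentions B.
Decompose io/1: io(io(T)) = io(io(io(unit))).
Decompose io/1: io(T) = io(io(unit)).
Decompose io/1: T = io(unit).
Bind T := io(unit). Substituting into the earlier binding gives B := arrow(io(unit),unit).
MGU = { T2 := io(string), U := io(string), T3 := io(unit), B := arrow(io(unit),unit), T := io(unit) }, so B := arrow(io(unit),unit).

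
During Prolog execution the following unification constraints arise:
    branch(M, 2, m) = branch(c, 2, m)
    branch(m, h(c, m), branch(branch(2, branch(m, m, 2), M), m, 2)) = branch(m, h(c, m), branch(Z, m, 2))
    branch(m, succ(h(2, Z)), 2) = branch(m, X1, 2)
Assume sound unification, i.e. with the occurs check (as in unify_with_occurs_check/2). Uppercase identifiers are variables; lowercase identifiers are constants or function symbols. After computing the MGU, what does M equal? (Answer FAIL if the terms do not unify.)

c

Decompose branch/3: M = c,  2 = 2,  m = m.
Bind M := c; substituting into the one remaining equation that mentions M gives: branch(m, h(c, m), branch(branch(2, branch(m, m, 2), c), m, 2)) = branch(m, h(c, m), branch(Z, m, 2)).
Delete trivial equation 2 = 2.
Delete trivial equation m = m.
Decompose branch/3: m = m,  h(c, m) = h(c, m),  branch(branch(2, branch(m, m, 2), c), m, 2) = branch(Z, m, 2).
Delete trivial equation m = m.
Delete trivial equation h(c, m) = h(c, m).
Decompose branch/3: branch(2, branch(m, m, 2), c) = Z,  m = m,  2 = 2.
Bind Z := branch(2, branch(m, m, 2), c); substituting into the one remaining equation that mentions Z gives: branch(m, succ(h(2, branch(2, branch(m, m, 2), c))), 2) = branch(m, X1, 2).
Delete trivial equation m = m.
Delete trivial equation 2 = 2.
Decompose branch/3: m = m,  succ(h(2, branch(2, branch(m, m, 2), c))) = X1,  2 = 2.
Delete trivial equation m = m.
Bind X1 := succ(h(2, branch(2, branch(m, m, 2), c))); no other remaining equation mentions X1.
Delete trivial equation 2 = 2.
MGU = { M = c, Z = branch(2, branch(m, m, 2), c), X1 = succ(h(2, branch(2, branch(m, m, 2), c))) }, so M = c.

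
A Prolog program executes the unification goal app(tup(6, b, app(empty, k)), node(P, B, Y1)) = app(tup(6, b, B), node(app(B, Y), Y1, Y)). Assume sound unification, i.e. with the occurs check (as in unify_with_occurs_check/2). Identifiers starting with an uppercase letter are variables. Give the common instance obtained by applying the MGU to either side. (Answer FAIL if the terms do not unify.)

app(tup(6, b, app(empty, k)), node(app(app(empty, k), app(empty, k)), app(empty, k), app(empty, k)))

Decompose app/2: tup(6, b, app(empty, k)) = tup(6, b, B),  node(P, B, Y1) = node(app(B, Y), Y1, Y).
Decompose tup/3: 6 = 6,  b = b,  app(empty, k) = B.
Delete trivial equation 6 = 6.
Delete trivial equation b = b.
Bind B := app(empty, k); substituting into the remaining equation gives: node(P, app(empty, k), Y1) = node(app(app(empty, k), Y), Y1, Y).
Decompose node/3: P = app(app(empty, k), Y),  app(empty, k) = Y1,  Y1 = Y.
Bind P := app(app(empty, k), Y); no other remaining equation mentions P.
Bind Y1 := app(empty, k); substituting into the remaining equation gives: app(empty, k) = Y.
Bind Y := app(empty, k). Substituting into the earlier binding gives P := app(app(empty, k), app(empty, k)).
Applying the MGU to either side gives app(tup(6, b, app(empty, k)), node(app(app(empty, k), app(empty, k)), app(empty, k), app(empty, k))).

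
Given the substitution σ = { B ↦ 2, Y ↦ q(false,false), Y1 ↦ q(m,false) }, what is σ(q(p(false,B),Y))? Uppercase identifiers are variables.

q(p(false,2),q(false,false))

Replace each occurrence of B with 2.
Replace each occurrence of Y with q(false,false).
Result: q(p(false,2),q(false,false)).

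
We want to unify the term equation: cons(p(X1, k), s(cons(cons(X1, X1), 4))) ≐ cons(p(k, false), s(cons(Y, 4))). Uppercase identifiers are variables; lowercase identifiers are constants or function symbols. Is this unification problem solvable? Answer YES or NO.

NO

Decompose cons/2: p(X1, k) ≐ p(k, false),  s(cons(cons(X1, X1), 4)) ≐ s(cons(Y, 4)).
Decompose p/2: X1 ≐ k,  k ≐ false.
Bind X1 := k; substituting into the one remaining equation that mentions X1 gives: s(cons(cons(k, k), 4)) ≐ s(cons(Y, 4)).
Clash: constants k and false differ; no unifier exists.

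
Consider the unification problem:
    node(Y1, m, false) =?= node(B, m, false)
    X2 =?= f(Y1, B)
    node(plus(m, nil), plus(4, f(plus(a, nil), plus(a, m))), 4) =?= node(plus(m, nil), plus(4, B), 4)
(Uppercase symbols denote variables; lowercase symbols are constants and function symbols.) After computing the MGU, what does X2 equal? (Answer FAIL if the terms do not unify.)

Decompose node/3: Y1 =?= B,  m =?= m,  false =?= false.
Bind Y1 := B; substituting into the one remaining equation that mentions Y1 gives: X2 =?= f(B, B).
Delete trivial equation m =?= m.
Delete trivial equation false =?= false.
Bind X2 := f(B, B); no other remaining equation mentions X2.
Decompose node/3: plus(m, nil) =?= plus(m, nil),  plus(4, f(plus(a, nil), plus(a, m))) =?= plus(4, B),  4 =?= 4.
Delete trivial equation plus(m, nil) =?= plus(m, nil).
Decompose plus/2: 4 =?= 4,  f(plus(a, nil), plus(a, m)) =?= B.
Delete trivial equation 4 =?= 4.
Bind B := f(plus(a, nil), plus(a, m)); no other remaining equation mentions B. Substituting into the earlier bindings gives Y1 := f(plus(a, nil), plus(a, m)), X2 := f(f(plus(a, nil), plus(a, m)), f(plus(a, nil), plus(a, m))).
Delete trivial equation 4 =?= 4.
MGU = { Y1 ↦ f(plus(a, nil), plus(a, m)), X2 ↦ f(f(plus(a, nil), plus(a, m)), f(plus(a, nil), plus(a, m))), B ↦ f(plus(a, nil), plus(a, m)) }, so X2 ↦ f(f(plus(a, nil), plus(a, m)), f(plus(a, nil), plus(a, m))).

f(f(plus(a, nil), plus(a, m)), f(plus(a, nil), plus(a, m)))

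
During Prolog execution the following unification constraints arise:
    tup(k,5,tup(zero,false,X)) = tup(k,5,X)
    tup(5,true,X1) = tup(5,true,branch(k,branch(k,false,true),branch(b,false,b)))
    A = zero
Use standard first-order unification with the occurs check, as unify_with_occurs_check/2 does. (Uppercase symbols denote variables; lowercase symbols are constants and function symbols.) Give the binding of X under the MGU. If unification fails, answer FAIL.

Decompose tup/3: k = k,  5 = 5,  tup(zero,false,X) = X.
Delete trivial equation k = k.
Delete trivial equation 5 = 5.
Occurs check fails: X occurs in tup(zero,false,X); the equation X = tup(zero,false,X) has no finite solution.

FAIL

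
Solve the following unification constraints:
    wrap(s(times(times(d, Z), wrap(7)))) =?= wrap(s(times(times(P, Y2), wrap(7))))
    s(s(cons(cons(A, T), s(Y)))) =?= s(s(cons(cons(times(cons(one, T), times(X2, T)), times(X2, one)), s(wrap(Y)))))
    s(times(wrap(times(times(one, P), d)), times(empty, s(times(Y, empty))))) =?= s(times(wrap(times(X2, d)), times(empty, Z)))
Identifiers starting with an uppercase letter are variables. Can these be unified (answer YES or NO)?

Decompose wrap/1: s(times(times(d, Z), wrap(7))) =?= s(times(times(P, Y2), wrap(7))).
Decompose s/1: times(times(d, Z), wrap(7)) =?= times(times(P, Y2), wrap(7)).
Decompose times/2: times(d, Z) =?= times(P, Y2),  wrap(7) =?= wrap(7).
Decompose times/2: d =?= P,  Z =?= Y2.
Bind P := d; substituting into the one remaining equation that mentions P gives: s(times(wrap(times(times(one, d), d)), times(empty, s(times(Y, empty))))) =?= s(times(wrap(times(X2, d)), times(empty, Z))).
Bind Z := Y2; substituting into the one remaining equation that mentions Z gives: s(times(wrap(times(times(one, d), d)), times(empty, s(times(Y, empty))))) =?= s(times(wrap(times(X2, d)), times(empty, Y2))).
Delete trivial equation wrap(7) =?= wrap(7).
Decompose s/1: s(cons(cons(A, T), s(Y))) =?= s(cons(cons(times(cons(one, T), times(X2, T)), times(X2, one)), s(wrap(Y)))).
Decompose s/1: cons(cons(A, T), s(Y)) =?= cons(cons(times(cons(one, T), times(X2, T)), times(X2, one)), s(wrap(Y))).
Decompose cons/2: cons(A, T) =?= cons(times(cons(one, T), times(X2, T)), times(X2, one)),  s(Y) =?= s(wrap(Y)).
Decompose cons/2: A =?= times(cons(one, T), times(X2, T)),  T =?= times(X2, one).
Bind A := times(cons(one, T), times(X2, T)); no other remaining equation mentions A.
Bind T := times(X2, one); no other remaining equation mentions T. Substituting into the earlier binding gives A := times(cons(one, times(X2, one)), times(X2, times(X2, one))).
Decompose s/1: Y =?= wrap(Y).
Occurs check fails: Y occurs in wrap(Y); the equation Y =?= wrap(Y) has no finite solution.

NO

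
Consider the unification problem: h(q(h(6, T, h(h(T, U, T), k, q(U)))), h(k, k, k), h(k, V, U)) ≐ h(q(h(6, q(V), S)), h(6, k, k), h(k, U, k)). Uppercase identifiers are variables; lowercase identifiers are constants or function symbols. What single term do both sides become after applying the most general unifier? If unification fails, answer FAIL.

Decompose h/3: q(h(6, T, h(h(T, U, T), k, q(U)))) ≐ q(h(6, q(V), S)),  h(k, k, k) ≐ h(6, k, k),  h(k, V, U) ≐ h(k, U, k).
Decompose q/1: h(6, T, h(h(T, U, T), k, q(U))) ≐ h(6, q(V), S).
Decompose h/3: 6 ≐ 6,  T ≐ q(V),  h(h(T, U, T), k, q(U)) ≐ S.
Delete trivial equation 6 ≐ 6.
Bind T := q(V); substituting into the one remaining equation that mentions T gives: h(h(q(V), U, q(V)), k, q(U)) ≐ S.
Bind S := h(h(q(V), U, q(V)), k, q(U)); no other remaining equation mentions S.
Decompose h/3: k ≐ 6,  k ≐ k,  k ≐ k.
Clash: constants k and 6 differ; no unifier exists.

FAIL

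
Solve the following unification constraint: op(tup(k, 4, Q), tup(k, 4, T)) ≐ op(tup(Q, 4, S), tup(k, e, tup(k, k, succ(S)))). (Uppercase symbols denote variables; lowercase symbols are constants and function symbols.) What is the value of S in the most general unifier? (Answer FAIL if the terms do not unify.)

FAIL

Decompose op/2: tup(k, 4, Q) ≐ tup(Q, 4, S),  tup(k, 4, T) ≐ tup(k, e, tup(k, k, succ(S))).
Decompose tup/3: k ≐ Q,  4 ≐ 4,  Q ≐ S.
Bind Q := k; substituting into the one remaining equation that mentions Q gives: k ≐ S.
Delete trivial equation 4 ≐ 4.
Bind S := k; substituting into the remaining equation gives: tup(k, 4, T) ≐ tup(k, e, tup(k, k, succ(k))).
Decompose tup/3: k ≐ k,  4 ≐ e,  T ≐ tup(k, k, succ(k)).
Delete trivial equation k ≐ k.
Clash: constants 4 and e differ; no unifier exists.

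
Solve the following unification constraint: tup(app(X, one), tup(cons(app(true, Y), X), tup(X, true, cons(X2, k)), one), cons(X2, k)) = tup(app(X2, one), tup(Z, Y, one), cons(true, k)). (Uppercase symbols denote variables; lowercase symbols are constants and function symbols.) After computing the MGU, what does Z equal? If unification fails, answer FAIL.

Decompose tup/3: app(X, one) = app(X2, one),  tup(cons(app(true, Y), X), tup(X, true, cons(X2, k)), one) = tup(Z, Y, one),  cons(X2, k) = cons(true, k).
Decompose app/2: X = X2,  one = one.
Bind X := X2; substituting into the one remaining equation that mentions X gives: tup(cons(app(true, Y), X2), tup(X2, true, cons(X2, k)), one) = tup(Z, Y, one).
Delete trivial equation one = one.
Decompose tup/3: cons(app(true, Y), X2) = Z,  tup(X2, true, cons(X2, k)) = Y,  one = one.
Bind Z := cons(app(true, Y), X2); no other remaining equation mentions Z.
Bind Y := tup(X2, true, cons(X2, k)); no other remaining equation mentions Y. Substituting into the earlier binding gives Z := cons(app(true, tup(X2, true, cons(X2, k))), X2).
Delete trivial equation one = one.
Decompose cons/2: X2 = true,  k = k.
Bind X2 := true; no other remaining equation mentions X2. Substituting into the earlier bindings gives X := true, Z := cons(app(true, tup(true, true, cons(true, k))), true), Y := tup(true, true, cons(true, k)).
Delete trivial equation k = k.
MGU = { X -> true, Z -> cons(app(true, tup(true, true, cons(true, k))), true), Y -> tup(true, true, cons(true, k)), X2 -> true }, so Z -> cons(app(true, tup(true, true, cons(true, k))), true).

cons(app(true, tup(true, true, cons(true, k))), true)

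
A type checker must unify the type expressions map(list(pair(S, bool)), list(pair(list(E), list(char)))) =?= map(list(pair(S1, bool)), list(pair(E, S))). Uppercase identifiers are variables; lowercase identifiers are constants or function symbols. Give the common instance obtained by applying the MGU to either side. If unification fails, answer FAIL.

Decompose map/2: list(pair(S, bool)) =?= list(pair(S1, bool)),  list(pair(list(E), list(char))) =?= list(pair(E, S)).
Decompose list/1: pair(S, bool) =?= pair(S1, bool).
Decompose pair/2: S =?= S1,  bool =?= bool.
Bind S := S1; substituting into the one remaining equation that mentions S gives: list(pair(list(E), list(char))) =?= list(pair(E, S1)).
Delete trivial equation bool =?= bool.
Decompose list/1: pair(list(E), list(char)) =?= pair(E, S1).
Decompose pair/2: list(E) =?= E,  list(char) =?= S1.
Occurs check fails: E occurs in list(E); the equation E =?= list(E) has no finite solution.

FAIL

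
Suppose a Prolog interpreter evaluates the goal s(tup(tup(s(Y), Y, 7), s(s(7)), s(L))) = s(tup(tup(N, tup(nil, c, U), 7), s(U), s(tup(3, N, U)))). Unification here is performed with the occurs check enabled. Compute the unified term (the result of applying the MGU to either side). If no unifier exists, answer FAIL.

Decompose s/1: tup(tup(s(Y), Y, 7), s(s(7)), s(L)) = tup(tup(N, tup(nil, c, U), 7), s(U), s(tup(3, N, U))).
Decompose tup/3: tup(s(Y), Y, 7) = tup(N, tup(nil, c, U), 7),  s(s(7)) = s(U),  s(L) = s(tup(3, N, U)).
Decompose tup/3: s(Y) = N,  Y = tup(nil, c, U),  7 = 7.
Bind N := s(Y); substituting into the one remaining equation that mentions N gives: s(L) = s(tup(3, s(Y), U)).
Bind Y := tup(nil, c, U); substituting into the one remaining equation that mentions Y gives: s(L) = s(tup(3, s(tup(nil, c, U)), U)). Substituting into the earlier binding gives N := s(tup(nil, c, U)).
Delete trivial equation 7 = 7.
Decompose s/1: s(7) = U.
Bind U := s(7); substituting into the remaining equation gives: s(L) = s(tup(3, s(tup(nil, c, s(7))), s(7))). Substituting into the earlier bindings gives N := s(tup(nil, c, s(7))), Y := tup(nil, c, s(7)).
Decompose s/1: L = tup(3, s(tup(nil, c, s(7))), s(7)).
Bind L := tup(3, s(tup(nil, c, s(7))), s(7)).
Applying the MGU to either side gives s(tup(tup(s(tup(nil, c, s(7))), tup(nil, c, s(7)), 7), s(s(7)), s(tup(3, s(tup(nil, c, s(7))), s(7))))).

s(tup(tup(s(tup(nil, c, s(7))), tup(nil, c, s(7)), 7), s(s(7)), s(tup(3, s(tup(nil, c, s(7))), s(7)))))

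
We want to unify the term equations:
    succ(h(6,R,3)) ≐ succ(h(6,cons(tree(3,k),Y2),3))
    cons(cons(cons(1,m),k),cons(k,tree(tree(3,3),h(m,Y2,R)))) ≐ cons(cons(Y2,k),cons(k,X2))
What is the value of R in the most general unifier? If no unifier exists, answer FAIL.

cons(tree(3,k),cons(1,m))

Decompose succ/1: h(6,R,3) ≐ h(6,cons(tree(3,k),Y2),3).
Decompose h/3: 6 ≐ 6,  R ≐ cons(tree(3,k),Y2),  3 ≐ 3.
Delete trivial equation 6 ≐ 6.
Bind R := cons(tree(3,k),Y2); substituting into the one remaining equation that mentions R gives: cons(cons(cons(1,m),k),cons(k,tree(tree(3,3),h(m,Y2,cons(tree(3,k),Y2))))) ≐ cons(cons(Y2,k),cons(k,X2)).
Delete trivial equation 3 ≐ 3.
Decompose cons/2: cons(cons(1,m),k) ≐ cons(Y2,k),  cons(k,tree(tree(3,3),h(m,Y2,cons(tree(3,k),Y2)))) ≐ cons(k,X2).
Decompose cons/2: cons(1,m) ≐ Y2,  k ≐ k.
Bind Y2 := cons(1,m); substituting into the one remaining equation that mentions Y2 gives: cons(k,tree(tree(3,3),h(m,cons(1,m),cons(tree(3,k),cons(1,m))))) ≐ cons(k,X2). Substituting into the earlier binding gives R := cons(tree(3,k),cons(1,m)).
Delete trivial equation k ≐ k.
Decompose cons/2: k ≐ k,  tree(tree(3,3),h(m,cons(1,m),cons(tree(3,k),cons(1,m)))) ≐ X2.
Delete trivial equation k ≐ k.
Bind X2 := tree(tree(3,3),h(m,cons(1,m),cons(tree(3,k),cons(1,m)))).
MGU = { R ↦ cons(tree(3,k),cons(1,m)), Y2 ↦ cons(1,m), X2 ↦ tree(tree(3,3),h(m,cons(1,m),cons(tree(3,k),cons(1,m)))) }, so R ↦ cons(tree(3,k),cons(1,m)).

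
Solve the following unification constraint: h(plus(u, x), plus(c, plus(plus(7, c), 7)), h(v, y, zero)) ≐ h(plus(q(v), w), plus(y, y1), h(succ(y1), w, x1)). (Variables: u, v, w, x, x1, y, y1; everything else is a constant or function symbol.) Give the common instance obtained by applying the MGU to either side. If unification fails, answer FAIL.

Decompose h/3: plus(u, x) ≐ plus(q(v), w),  plus(c, plus(plus(7, c), 7)) ≐ plus(y, y1),  h(v, y, zero) ≐ h(succ(y1), w, x1).
Decompose plus/2: u ≐ q(v),  x ≐ w.
Bind u := q(v); no other remaining equation mentions u.
Bind x := w; no other remaining equation mentions x.
Decompose plus/2: c ≐ y,  plus(plus(7, c), 7) ≐ y1.
Bind y := c; substituting into the one remaining equation that mentions y gives: h(v, c, zero) ≐ h(succ(y1), w, x1).
Bind y1 := plus(plus(7, c), 7); substituting into the remaining equation gives: h(v, c, zero) ≐ h(succ(plus(plus(7, c), 7)), w, x1).
Decompose h/3: v ≐ succ(plus(plus(7, c), 7)),  c ≐ w,  zero ≐ x1.
Bind v := succ(plus(plus(7, c), 7)); no other remaining equation mentions v. Substituting into the earlier binding gives u := q(succ(plus(plus(7, c), 7))).
Bind w := c; no other remaining equation mentions w. Substituting into the earlier binding gives x := c.
Bind x1 := zero.
Applying the MGU to either side gives h(plus(q(succ(plus(plus(7, c), 7))), c), plus(c, plus(plus(7, c), 7)), h(succ(plus(plus(7, c), 7)), c, zero)).

h(plus(q(succ(plus(plus(7, c), 7))), c), plus(c, plus(plus(7, c), 7)), h(succ(plus(plus(7, c), 7)), c, zero))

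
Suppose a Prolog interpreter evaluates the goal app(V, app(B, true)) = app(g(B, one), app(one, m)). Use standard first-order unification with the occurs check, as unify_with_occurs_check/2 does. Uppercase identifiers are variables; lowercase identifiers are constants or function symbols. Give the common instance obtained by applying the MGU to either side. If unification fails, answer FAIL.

FAIL

Decompose app/2: V = g(B, one),  app(B, true) = app(one, m).
Bind V := g(B, one); no other remaining equation mentions V.
Decompose app/2: B = one,  true = m.
Bind B := one; no other remaining equation mentions B. Substituting into the earlier binding gives V := g(one, one).
Clash: constants true and m differ; no unifier exists.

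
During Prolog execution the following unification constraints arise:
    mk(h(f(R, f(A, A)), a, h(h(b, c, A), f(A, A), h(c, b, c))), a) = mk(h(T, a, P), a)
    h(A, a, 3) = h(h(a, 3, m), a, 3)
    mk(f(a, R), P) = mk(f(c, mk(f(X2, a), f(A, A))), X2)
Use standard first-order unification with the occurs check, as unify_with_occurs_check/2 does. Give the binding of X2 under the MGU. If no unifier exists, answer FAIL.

FAIL

Decompose mk/2: h(f(R, f(A, A)), a, h(h(b, c, A), f(A, A), h(c, b, c))) = h(T, a, P),  a = a.
Decompose h/3: f(R, f(A, A)) = T,  a = a,  h(h(b, c, A), f(A, A), h(c, b, c)) = P.
Bind T := f(R, f(A, A)); no other remaining equation mentions T.
Delete trivial equation a = a.
Bind P := h(h(b, c, A), f(A, A), h(c, b, c)); substituting into the one remaining equation that mentions P gives: mk(f(a, R), h(h(b, c, A), f(A, A), h(c, b, c))) = mk(f(c, mk(f(X2, a), f(A, A))), X2).
Delete trivial equation a = a.
Decompose h/3: A = h(a, 3, m),  a = a,  3 = 3.
Bind A := h(a, 3, m); substituting into the one remaining equation that mentions A gives: mk(f(a, R), h(h(b, c, h(a, 3, m)), f(h(a, 3, m), h(a, 3, m)), h(c, b, c))) = mk(f(c, mk(f(X2, a), f(h(a, 3, m), h(a, 3, m)))), X2). Substituting into the earlier bindings gives T := f(R, f(h(a, 3, m), h(a, 3, m))), P := h(h(b, c, h(a, 3, m)), f(h(a, 3, m), h(a, 3, m)), h(c, b, c)).
Delete trivial equation a = a.
Delete trivial equation 3 = 3.
Decompose mk/2: f(a, R) = f(c, mk(f(X2, a), f(h(a, 3, m), h(a, 3, m)))),  h(h(b, c, h(a, 3, m)), f(h(a, 3, m), h(a, 3, m)), h(c, b, c)) = X2.
Decompose f/2: a = c,  R = mk(f(X2, a), f(h(a, 3, m), h(a, 3, m))).
Clash: constants a and c differ; no unifier exists.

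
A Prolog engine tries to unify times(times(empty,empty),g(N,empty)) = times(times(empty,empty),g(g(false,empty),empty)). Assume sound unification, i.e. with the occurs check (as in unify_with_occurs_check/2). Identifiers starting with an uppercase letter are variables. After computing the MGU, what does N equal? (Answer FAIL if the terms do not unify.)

Decompose times/2: times(empty,empty) = times(empty,empty),  g(N,empty) = g(g(false,empty),empty).
Delete trivial equation times(empty,empty) = times(empty,empty).
Decompose g/2: N = g(false,empty),  empty = empty.
Bind N := g(false,empty); no other remaining equation mentions N.
Delete trivial equation empty = empty.
MGU = { N = g(false,empty) }, so N = g(false,empty).

g(false,empty)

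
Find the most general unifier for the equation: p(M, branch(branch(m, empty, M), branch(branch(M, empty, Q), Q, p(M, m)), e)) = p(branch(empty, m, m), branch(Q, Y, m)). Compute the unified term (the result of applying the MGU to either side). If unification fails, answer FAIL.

Decompose p/2: M = branch(empty, m, m),  branch(branch(m, empty, M), branch(branch(M, empty, Q), Q, p(M, m)), e) = branch(Q, Y, m).
Bind M := branch(empty, m, m); substituting into the remaining equation gives: branch(branch(m, empty, branch(empty, m, m)), branch(branch(branch(empty, m, m), empty, Q), Q, p(branch(empty, m, m), m)), e) = branch(Q, Y, m).
Decompose branch/3: branch(m, empty, branch(empty, m, m)) = Q,  branch(branch(branch(empty, m, m), empty, Q), Q, p(branch(empty, m, m), m)) = Y,  e = m.
Bind Q := branch(m, empty, branch(empty, m, m)); substituting into the one remaining equation that mentions Q gives: branch(branch(branch(empty, m, m), empty, branch(m, empty, branch(empty, m, m))), branch(m, empty, branch(empty, m, m)), p(branch(empty, m, m), m)) = Y.
Bind Y := branch(branch(branch(empty, m, m), empty, branch(m, empty, branch(empty, m, m))), branch(m, empty, branch(empty, m, m)), p(branch(empty, m, m), m)); no other remaining equation mentions Y.
Clash: constants e and m differ; no unifier exists.

FAIL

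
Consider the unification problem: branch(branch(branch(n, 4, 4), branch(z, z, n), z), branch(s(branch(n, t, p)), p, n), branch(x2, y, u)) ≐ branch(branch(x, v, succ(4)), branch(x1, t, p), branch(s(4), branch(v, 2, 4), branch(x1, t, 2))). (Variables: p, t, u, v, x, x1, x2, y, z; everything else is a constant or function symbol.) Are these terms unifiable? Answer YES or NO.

YES

Decompose branch/3: branch(branch(n, 4, 4), branch(z, z, n), z) ≐ branch(x, v, succ(4)),  branch(s(branch(n, t, p)), p, n) ≐ branch(x1, t, p),  branch(x2, y, u) ≐ branch(s(4), branch(v, 2, 4), branch(x1, t, 2)).
Decompose branch/3: branch(n, 4, 4) ≐ x,  branch(z, z, n) ≐ v,  z ≐ succ(4).
Bind x := branch(n, 4, 4); no other remaining equation mentions x.
Bind v := branch(z, z, n); substituting into the one remaining equation that mentions v gives: branch(x2, y, u) ≐ branch(s(4), branch(branch(z, z, n), 2, 4), branch(x1, t, 2)).
Bind z := succ(4); substituting into the one remaining equation that mentions z gives: branch(x2, y, u) ≐ branch(s(4), branch(branch(succ(4), succ(4), n), 2, 4), branch(x1, t, 2)). Substituting into the earlier binding gives v := branch(succ(4), succ(4), n).
Decompose branch/3: s(branch(n, t, p)) ≐ x1,  p ≐ t,  n ≐ p.
Bind x1 := s(branch(n, t, p)); substituting into the one remaining equation that mentions x1 gives: branch(x2, y, u) ≐ branch(s(4), branch(branch(succ(4), succ(4), n), 2, 4), branch(s(branch(n, t, p)), t, 2)).
Bind p := t; substituting into the remaining equations gives: n ≐ t,  branch(x2, y, u) ≐ branch(s(4), branch(branch(succ(4), succ(4), n), 2, 4), branch(s(branch(n, t, t)), t, 2)). Substituting into the earlier binding gives x1 := s(branch(n, t, t)).
Bind t := n; substituting into the remaining equation gives: branch(x2, y, u) ≐ branch(s(4), branch(branch(succ(4), succ(4), n), 2, 4), branch(s(branch(n, n, n)), n, 2)). Substituting into the earlier bindings gives x1 := s(branch(n, n, n)), p := n.
Decompose branch/3: x2 ≐ s(4),  y ≐ branch(branch(succ(4), succ(4), n), 2, 4),  u ≐ branch(s(branch(n, n, n)), n, 2).
Bind x2 := s(4); no other remaining equation mentions x2.
Bind y := branch(branch(succ(4), succ(4), n), 2, 4); no other remaining equation mentions y.
Bind u := branch(s(branch(n, n, n)), n, 2).
No equations remain and no clash or occurs-check failure arose, so a unifier exists.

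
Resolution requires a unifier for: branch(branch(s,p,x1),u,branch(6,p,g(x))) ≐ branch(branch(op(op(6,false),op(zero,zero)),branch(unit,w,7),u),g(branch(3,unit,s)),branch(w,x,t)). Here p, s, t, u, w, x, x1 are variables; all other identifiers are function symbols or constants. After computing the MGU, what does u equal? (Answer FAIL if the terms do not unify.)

Decompose branch/3: branch(s,p,x1) ≐ branch(op(op(6,false),op(zero,zero)),branch(unit,w,7),u),  u ≐ g(branch(3,unit,s)),  branch(6,p,g(x)) ≐ branch(w,x,t).
Decompose branch/3: s ≐ op(op(6,false),op(zero,zero)),  p ≐ branch(unit,w,7),  x1 ≐ u.
Bind s := op(op(6,false),op(zero,zero)); substituting into the one remaining equation that mentions s gives: u ≐ g(branch(3,unit,op(op(6,false),op(zero,zero)))).
Bind p := branch(unit,w,7); substituting into the one remaining equation that mentions p gives: branch(6,branch(unit,w,7),g(x)) ≐ branch(w,x,t).
Bind x1 := u; no other remaining equation mentions x1.
Bind u := g(branch(3,unit,op(op(6,false),op(zero,zero)))); no other remaining equation mentions u. Substituting into the earlier binding gives x1 := g(branch(3,unit,op(op(6,false),op(zero,zero)))).
Decompose branch/3: 6 ≐ w,  branch(unit,w,7) ≐ x,  g(x) ≐ t.
Bind w := 6; substituting into the one remaining equation that mentions w gives: branch(unit,6,7) ≐ x. Substituting into the earlier binding gives p := branch(unit,6,7).
Bind x := branch(unit,6,7); substituting into the remaining equation gives: g(branch(unit,6,7)) ≐ t.
Bind t := g(branch(unit,6,7)).
MGU = { s -> op(op(6,false),op(zero,zero)), p -> branch(unit,6,7), x1 -> g(branch(3,unit,op(op(6,false),op(zero,zero)))), u -> g(branch(3,unit,op(op(6,false),op(zero,zero)))), w -> 6, x -> branch(unit,6,7), t -> g(branch(unit,6,7)) }, so u -> g(branch(3,unit,op(op(6,false),op(zero,zero)))).

g(branch(3,unit,op(op(6,false),op(zero,zero))))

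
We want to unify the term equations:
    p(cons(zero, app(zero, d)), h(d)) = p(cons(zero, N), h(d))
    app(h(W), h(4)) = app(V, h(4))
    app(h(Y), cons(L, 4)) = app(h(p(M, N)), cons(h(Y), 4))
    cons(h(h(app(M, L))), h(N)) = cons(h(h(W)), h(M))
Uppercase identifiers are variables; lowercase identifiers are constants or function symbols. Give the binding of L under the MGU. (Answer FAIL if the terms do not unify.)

h(p(app(zero, d), app(zero, d)))

Decompose p/2: cons(zero, app(zero, d)) = cons(zero, N),  h(d) = h(d).
Decompose cons/2: zero = zero,  app(zero, d) = N.
Delete trivial equation zero = zero.
Bind N := app(zero, d); substituting into the 2 remaining equations that mention N gives: app(h(Y), cons(L, 4)) = app(h(p(M, app(zero, d))), cons(h(Y), 4)),  cons(h(h(app(M, L))), h(app(zero, d))) = cons(h(h(W)), h(M)).
Delete trivial equation h(d) = h(d).
Decompose app/2: h(W) = V,  h(4) = h(4).
Bind V := h(W); no other remaining equation mentions V.
Delete trivial equation h(4) = h(4).
Decompose app/2: h(Y) = h(p(M, app(zero, d))),  cons(L, 4) = cons(h(Y), 4).
Decompose h/1: Y = p(M, app(zero, d)).
Bind Y := p(M, app(zero, d)); substituting into the one remaining equation that mentions Y gives: cons(L, 4) = cons(h(p(M, app(zero, d))), 4).
Decompose cons/2: L = h(p(M, app(zero, d))),  4 = 4.
Bind L := h(p(M, app(zero, d))); substituting into the one remaining equation that mentions L gives: cons(h(h(app(M, h(p(M, app(zero, d)))))), h(app(zero, d))) = cons(h(h(W)), h(M)).
Delete trivial equation 4 = 4.
Decompose cons/2: h(h(app(M, h(p(M, app(zero, d)))))) = h(h(W)),  h(app(zero, d)) = h(M).
Decompose h/1: h(app(M, h(p(M, app(zero, d))))) = h(W).
Decompose h/1: app(M, h(p(M, app(zero, d)))) = W.
Bind W := app(M, h(p(M, app(zero, d)))); no other remaining equation mentions W. Substituting into the earlier binding gives V := h(app(M, h(p(M, app(zero, d))))).
Decompose h/1: app(zero, d) = M.
Bind M := app(zero, d). Substituting into the earlier bindings gives V := h(app(app(zero, d), h(p(app(zero, d), app(zero, d))))), Y := p(app(zero, d), app(zero, d)), L := h(p(app(zero, d), app(zero, d))), W := app(app(zero, d), h(p(app(zero, d), app(zero, d)))).
MGU = { N := app(zero, d), V := h(app(app(zero, d), h(p(app(zero, d), app(zero, d))))), Y := p(app(zero, d), app(zero, d)), L := h(p(app(zero, d), app(zero, d))), W := app(app(zero, d), h(p(app(zero, d), app(zero, d)))), M := app(zero, d) }, so L := h(p(app(zero, d), app(zero, d))).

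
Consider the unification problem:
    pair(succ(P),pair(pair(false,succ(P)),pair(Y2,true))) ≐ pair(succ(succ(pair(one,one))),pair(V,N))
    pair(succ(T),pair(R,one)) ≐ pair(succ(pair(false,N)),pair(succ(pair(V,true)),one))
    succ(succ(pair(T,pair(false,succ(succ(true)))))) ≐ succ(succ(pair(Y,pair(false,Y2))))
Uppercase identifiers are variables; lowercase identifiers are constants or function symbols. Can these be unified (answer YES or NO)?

Decompose pair/2: succ(P) ≐ succ(succ(pair(one,one))),  pair(pair(false,succ(P)),pair(Y2,true)) ≐ pair(V,N).
Decompose succ/1: P ≐ succ(pair(one,one)).
Bind P := succ(pair(one,one)); substituting into the one remaining equation that mentions P gives: pair(pair(false,succ(succ(pair(one,one)))),pair(Y2,true)) ≐ pair(V,N).
Decompose pair/2: pair(false,succ(succ(pair(one,one)))) ≐ V,  pair(Y2,true) ≐ N.
Bind V := pair(false,succ(succ(pair(one,one)))); substituting into the one remaining equation that mentions V gives: pair(succ(T),pair(R,one)) ≐ pair(succ(pair(false,N)),pair(succ(pair(pair(false,succ(succ(pair(one,one)))),true)),one)).
Bind N := pair(Y2,true); substituting into the one remaining equation that mentions N gives: pair(succ(T),pair(R,one)) ≐ pair(succ(pair(false,pair(Y2,true))),pair(succ(pair(pair(false,succ(succ(pair(one,one)))),true)),one)).
Decompose pair/2: succ(T) ≐ succ(pair(false,pair(Y2,true))),  pair(R,one) ≐ pair(succ(pair(pair(false,succ(succ(pair(one,one)))),true)),one).
Decompose succ/1: T ≐ pair(false,pair(Y2,true)).
Bind T := pair(false,pair(Y2,true)); substituting into the one remaining equation that mentions T gives: succ(succ(pair(pair(false,pair(Y2,true)),pair(false,succ(succ(true)))))) ≐ succ(succ(pair(Y,pair(false,Y2)))).
Decompose pair/2: R ≐ succ(pair(pair(false,succ(succ(pair(one,one)))),true)),  one ≐ one.
Bind R := succ(pair(pair(false,succ(succ(pair(one,one)))),true)); no other remaining equation mentions R.
Delete trivial equation one ≐ one.
Decompose succ/1: succ(pair(pair(false,pair(Y2,true)),pair(false,succ(succ(true))))) ≐ succ(pair(Y,pair(false,Y2))).
Decompose succ/1: pair(pair(false,pair(Y2,true)),pair(false,succ(succ(true)))) ≐ pair(Y,pair(false,Y2)).
Decompose pair/2: pair(false,pair(Y2,true)) ≐ Y,  pair(false,succ(succ(true))) ≐ pair(false,Y2).
Bind Y := pair(false,pair(Y2,true)); no other remaining equation mentions Y.
Decompose pair/2: false ≐ false,  succ(succ(true)) ≐ Y2.
Delete trivial equation false ≐ false.
Bind Y2 := succ(succ(true)). Substituting into the earlier bindings gives N := pair(succ(succ(true)),true), T := pair(false,pair(succ(succ(true)),true)), Y := pair(false,pair(succ(succ(true)),true)).
No equations remain and no clash or occurs-check failure arose, so a unifier exists.

YES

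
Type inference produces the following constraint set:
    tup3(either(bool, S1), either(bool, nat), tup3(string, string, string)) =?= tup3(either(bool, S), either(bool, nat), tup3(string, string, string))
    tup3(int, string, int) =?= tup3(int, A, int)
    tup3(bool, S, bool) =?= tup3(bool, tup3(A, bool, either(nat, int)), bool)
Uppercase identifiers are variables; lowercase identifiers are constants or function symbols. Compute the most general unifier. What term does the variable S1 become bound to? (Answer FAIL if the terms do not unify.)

tup3(string, bool, either(nat, int))

Decompose tup3/3: either(bool, S1) =?= either(bool, S),  either(bool, nat) =?= either(bool, nat),  tup3(string, string, string) =?= tup3(string, string, string).
Decompose either/2: bool =?= bool,  S1 =?= S.
Delete trivial equation bool =?= bool.
Bind S1 := S; no other remaining equation mentions S1.
Delete trivial equation either(bool, nat) =?= either(bool, nat).
Delete trivial equation tup3(string, string, string) =?= tup3(string, string, string).
Decompose tup3/3: int =?= int,  string =?= A,  int =?= int.
Delete trivial equation int =?= int.
Bind A := string; substituting into the one remaining equation that mentions A gives: tup3(bool, S, bool) =?= tup3(bool, tup3(string, bool, either(nat, int)), bool).
Delete trivial equation int =?= int.
Decompose tup3/3: bool =?= bool,  S =?= tup3(string, bool, either(nat, int)),  bool =?= bool.
Delete trivial equation bool =?= bool.
Bind S := tup3(string, bool, either(nat, int)); no other remaining equation mentions S. Substituting into the earlier binding gives S1 := tup3(string, bool, either(nat, int)).
Delete trivial equation bool =?= bool.
MGU = { S1 := tup3(string, bool, either(nat, int)), A := string, S := tup3(string, bool, either(nat, int)) }, so S1 := tup3(string, bool, either(nat, int)).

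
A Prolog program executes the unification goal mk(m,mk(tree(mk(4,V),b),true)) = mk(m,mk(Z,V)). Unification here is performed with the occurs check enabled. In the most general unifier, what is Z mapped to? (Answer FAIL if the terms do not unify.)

Decompose mk/2: m = m,  mk(tree(mk(4,V),b),true) = mk(Z,V).
Delete trivial equation m = m.
Decompose mk/2: tree(mk(4,V),b) = Z,  true = V.
Bind Z := tree(mk(4,V),b); no other remaining equation mentions Z.
Bind V := true. Substituting into the earlier binding gives Z := tree(mk(4,true),b).
MGU = { Z ↦ tree(mk(4,true),b), V ↦ true }, so Z ↦ tree(mk(4,true),b).

tree(mk(4,true),b)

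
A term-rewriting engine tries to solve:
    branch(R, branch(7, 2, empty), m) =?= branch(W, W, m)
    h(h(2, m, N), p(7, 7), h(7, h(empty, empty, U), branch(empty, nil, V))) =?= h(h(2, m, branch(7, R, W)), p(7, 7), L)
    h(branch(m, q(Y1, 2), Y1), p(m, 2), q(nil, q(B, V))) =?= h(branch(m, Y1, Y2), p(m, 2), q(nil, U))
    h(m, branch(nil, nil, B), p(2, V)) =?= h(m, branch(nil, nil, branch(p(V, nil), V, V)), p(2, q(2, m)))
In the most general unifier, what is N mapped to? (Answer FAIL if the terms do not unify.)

Decompose branch/3: R =?= W,  branch(7, 2, empty) =?= W,  m =?= m.
Bind R := W; substituting into the one remaining equation that mentions R gives: h(h(2, m, N), p(7, 7), h(7, h(empty, empty, U), branch(empty, nil, V))) =?= h(h(2, m, branch(7, W, W)), p(7, 7), L).
Bind W := branch(7, 2, empty); substituting into the one remaining equation that mentions W gives: h(h(2, m, N), p(7, 7), h(7, h(empty, empty, U), branch(empty, nil, V))) =?= h(h(2, m, branch(7, branch(7, 2, empty), branch(7, 2, empty))), p(7, 7), L). Substituting into the earlier binding gives R := branch(7, 2, empty).
Delete trivial equation m =?= m.
Decompose h/3: h(2, m, N) =?= h(2, m, branch(7, branch(7, 2, empty), branch(7, 2, empty))),  p(7, 7) =?= p(7, 7),  h(7, h(empty, empty, U), branch(empty, nil, V)) =?= L.
Decompose h/3: 2 =?= 2,  m =?= m,  N =?= branch(7, branch(7, 2, empty), branch(7, 2, empty)).
Delete trivial equation 2 =?= 2.
Delete trivial equation m =?= m.
Bind N := branch(7, branch(7, 2, empty), branch(7, 2, empty)); no other remaining equation mentions N.
Delete trivial equation p(7, 7) =?= p(7, 7).
Bind L := h(7, h(empty, empty, U), branch(empty, nil, V)); no other remaining equation mentions L.
Decompose h/3: branch(m, q(Y1, 2), Y1) =?= branch(m, Y1, Y2),  p(m, 2) =?= p(m, 2),  q(nil, q(B, V)) =?= q(nil, U).
Decompose branch/3: m =?= m,  q(Y1, 2) =?= Y1,  Y1 =?= Y2.
Delete trivial equation m =?= m.
Occurs check fails: Y1 occurs in q(Y1, 2); the equation Y1 =?= q(Y1, 2) has no finite solution.

FAIL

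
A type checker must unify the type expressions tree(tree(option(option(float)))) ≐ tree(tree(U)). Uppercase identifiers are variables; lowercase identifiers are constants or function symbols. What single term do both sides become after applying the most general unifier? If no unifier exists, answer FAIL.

Decompose tree/1: tree(option(option(float))) ≐ tree(U).
Decompose tree/1: option(option(float)) ≐ U.
Bind U := option(option(float)).
Applying the MGU to either side gives tree(tree(option(option(float)))).

tree(tree(option(option(float))))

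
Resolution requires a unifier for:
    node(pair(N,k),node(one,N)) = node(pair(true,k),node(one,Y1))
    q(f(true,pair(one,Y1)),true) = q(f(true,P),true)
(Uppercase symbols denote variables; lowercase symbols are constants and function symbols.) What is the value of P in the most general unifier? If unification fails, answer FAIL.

Decompose node/2: pair(N,k) = pair(true,k),  node(one,N) = node(one,Y1).
Decompose pair/2: N = true,  k = k.
Bind N := true; substituting into the one remaining equation that mentions N gives: node(one,true) = node(one,Y1).
Delete trivial equation k = k.
Decompose node/2: one = one,  true = Y1.
Delete trivial equation one = one.
Bind Y1 := true; substituting into the remaining equation gives: q(f(true,pair(one,true)),true) = q(f(true,P),true).
Decompose q/2: f(true,pair(one,true)) = f(true,P),  true = true.
Decompose f/2: true = true,  pair(one,true) = P.
Delete trivial equation true = true.
Bind P := pair(one,true); no other remaining equation mentions P.
Delete trivial equation true = true.
MGU = { N := true, Y1 := true, P := pair(one,true) }, so P := pair(one,true).

pair(one,true)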